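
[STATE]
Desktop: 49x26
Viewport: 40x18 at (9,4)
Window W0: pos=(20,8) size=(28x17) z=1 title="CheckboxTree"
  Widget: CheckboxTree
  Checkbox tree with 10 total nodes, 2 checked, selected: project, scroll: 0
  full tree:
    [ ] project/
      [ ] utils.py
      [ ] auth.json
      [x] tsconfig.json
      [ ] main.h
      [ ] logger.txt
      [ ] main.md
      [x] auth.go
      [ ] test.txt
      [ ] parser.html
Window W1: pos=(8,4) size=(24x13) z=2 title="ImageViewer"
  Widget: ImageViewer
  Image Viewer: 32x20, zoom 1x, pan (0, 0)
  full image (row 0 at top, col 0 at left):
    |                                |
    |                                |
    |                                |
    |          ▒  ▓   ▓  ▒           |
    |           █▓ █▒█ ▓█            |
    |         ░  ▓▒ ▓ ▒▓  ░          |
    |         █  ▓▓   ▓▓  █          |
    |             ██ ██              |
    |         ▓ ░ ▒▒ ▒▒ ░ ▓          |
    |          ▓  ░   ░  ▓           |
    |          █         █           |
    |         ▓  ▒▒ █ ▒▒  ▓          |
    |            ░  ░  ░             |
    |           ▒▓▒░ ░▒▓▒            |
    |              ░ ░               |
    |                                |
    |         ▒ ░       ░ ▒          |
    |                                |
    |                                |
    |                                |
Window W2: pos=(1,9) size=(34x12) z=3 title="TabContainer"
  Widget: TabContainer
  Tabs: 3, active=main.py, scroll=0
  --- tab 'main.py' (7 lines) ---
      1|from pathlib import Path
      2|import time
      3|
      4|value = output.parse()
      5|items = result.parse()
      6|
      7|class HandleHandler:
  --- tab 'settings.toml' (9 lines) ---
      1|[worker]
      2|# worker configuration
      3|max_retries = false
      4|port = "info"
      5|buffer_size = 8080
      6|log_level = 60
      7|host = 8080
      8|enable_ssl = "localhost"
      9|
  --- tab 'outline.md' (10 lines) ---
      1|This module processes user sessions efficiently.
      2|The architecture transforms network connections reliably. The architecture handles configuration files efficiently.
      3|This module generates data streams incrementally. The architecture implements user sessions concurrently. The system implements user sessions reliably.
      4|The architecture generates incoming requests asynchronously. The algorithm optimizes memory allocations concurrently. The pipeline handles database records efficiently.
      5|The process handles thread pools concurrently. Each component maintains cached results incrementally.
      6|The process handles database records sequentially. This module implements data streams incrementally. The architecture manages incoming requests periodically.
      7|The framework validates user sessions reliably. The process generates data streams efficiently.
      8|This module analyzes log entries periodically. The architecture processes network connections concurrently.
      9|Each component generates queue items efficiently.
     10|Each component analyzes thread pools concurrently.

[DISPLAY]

━━━━━━━━━━━━━━━━━━━━━━┓                 
 ImageViewer          ┃                 
──────────────────────┨                 
                      ┃                 
                      ┃━━━━━━━━━━━━━━━┓ 
━━━━━━━━━━━━━━━━━━━━━━━━━┓            ┃ 
tainer                   ┃────────────┨ 
─────────────────────────┨            ┃ 
y]│ settings.toml │ outli┃y           ┃ 
─────────────────────────┃on          ┃ 
thlib import Path        ┃g.json      ┃ 
time                     ┃            ┃ 
                         ┃txt         ┃ 
 output.parse()          ┃            ┃ 
 result.parse()          ┃            ┃ 
                         ┃t           ┃ 
━━━━━━━━━━━━━━━━━━━━━━━━━┛html        ┃ 
           ┃                          ┃ 


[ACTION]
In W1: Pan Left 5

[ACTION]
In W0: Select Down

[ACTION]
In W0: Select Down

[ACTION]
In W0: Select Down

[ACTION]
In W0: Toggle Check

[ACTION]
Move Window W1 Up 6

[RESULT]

                      ┃                 
                      ┃                 
          ▒  ▓   ▓  ▒ ┃                 
           █▓ █▒█ ▓█  ┃                 
         ░  ▓▒ ▓ ▒▓  ░┃━━━━━━━━━━━━━━━┓ 
━━━━━━━━━━━━━━━━━━━━━━━━━┓            ┃ 
tainer                   ┃────────────┨ 
─────────────────────────┨            ┃ 
y]│ settings.toml │ outli┃y           ┃ 
─────────────────────────┃on          ┃ 
thlib import Path        ┃g.json      ┃ 
time                     ┃            ┃ 
                         ┃txt         ┃ 
 output.parse()          ┃            ┃ 
 result.parse()          ┃            ┃ 
                         ┃t           ┃ 
━━━━━━━━━━━━━━━━━━━━━━━━━┛html        ┃ 
           ┃                          ┃ 


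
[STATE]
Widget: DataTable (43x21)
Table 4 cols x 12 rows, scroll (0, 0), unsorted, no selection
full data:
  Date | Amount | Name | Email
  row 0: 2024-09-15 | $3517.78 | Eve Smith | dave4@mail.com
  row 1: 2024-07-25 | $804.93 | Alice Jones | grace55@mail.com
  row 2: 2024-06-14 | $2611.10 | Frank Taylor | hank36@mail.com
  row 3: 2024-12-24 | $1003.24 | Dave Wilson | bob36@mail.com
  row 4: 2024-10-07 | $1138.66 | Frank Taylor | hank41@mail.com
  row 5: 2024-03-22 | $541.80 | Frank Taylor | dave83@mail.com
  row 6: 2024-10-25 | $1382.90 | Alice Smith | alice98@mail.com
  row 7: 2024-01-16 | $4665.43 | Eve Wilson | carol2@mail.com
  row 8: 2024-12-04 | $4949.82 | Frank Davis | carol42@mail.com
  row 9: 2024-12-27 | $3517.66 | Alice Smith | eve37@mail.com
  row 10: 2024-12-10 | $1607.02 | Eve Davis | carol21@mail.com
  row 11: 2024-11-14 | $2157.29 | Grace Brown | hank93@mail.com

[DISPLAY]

Date      │Amount  │Name        │Email     
──────────┼────────┼────────────┼──────────
2024-09-15│$3517.78│Eve Smith   │dave4@mail
2024-07-25│$804.93 │Alice Jones │grace55@ma
2024-06-14│$2611.10│Frank Taylor│hank36@mai
2024-12-24│$1003.24│Dave Wilson │bob36@mail
2024-10-07│$1138.66│Frank Taylor│hank41@mai
2024-03-22│$541.80 │Frank Taylor│dave83@mai
2024-10-25│$1382.90│Alice Smith │alice98@ma
2024-01-16│$4665.43│Eve Wilson  │carol2@mai
2024-12-04│$4949.82│Frank Davis │carol42@ma
2024-12-27│$3517.66│Alice Smith │eve37@mail
2024-12-10│$1607.02│Eve Davis   │carol21@ma
2024-11-14│$2157.29│Grace Brown │hank93@mai
                                           
                                           
                                           
                                           
                                           
                                           
                                           


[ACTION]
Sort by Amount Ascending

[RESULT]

Date      │Amount ▲│Name        │Email     
──────────┼────────┼────────────┼──────────
2024-03-22│$541.80 │Frank Taylor│dave83@mai
2024-07-25│$804.93 │Alice Jones │grace55@ma
2024-12-24│$1003.24│Dave Wilson │bob36@mail
2024-10-07│$1138.66│Frank Taylor│hank41@mai
2024-10-25│$1382.90│Alice Smith │alice98@ma
2024-12-10│$1607.02│Eve Davis   │carol21@ma
2024-11-14│$2157.29│Grace Brown │hank93@mai
2024-06-14│$2611.10│Frank Taylor│hank36@mai
2024-12-27│$3517.66│Alice Smith │eve37@mail
2024-09-15│$3517.78│Eve Smith   │dave4@mail
2024-01-16│$4665.43│Eve Wilson  │carol2@mai
2024-12-04│$4949.82│Frank Davis │carol42@ma
                                           
                                           
                                           
                                           
                                           
                                           
                                           


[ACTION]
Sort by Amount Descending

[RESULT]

Date      │Amount ▼│Name        │Email     
──────────┼────────┼────────────┼──────────
2024-12-04│$4949.82│Frank Davis │carol42@ma
2024-01-16│$4665.43│Eve Wilson  │carol2@mai
2024-09-15│$3517.78│Eve Smith   │dave4@mail
2024-12-27│$3517.66│Alice Smith │eve37@mail
2024-06-14│$2611.10│Frank Taylor│hank36@mai
2024-11-14│$2157.29│Grace Brown │hank93@mai
2024-12-10│$1607.02│Eve Davis   │carol21@ma
2024-10-25│$1382.90│Alice Smith │alice98@ma
2024-10-07│$1138.66│Frank Taylor│hank41@mai
2024-12-24│$1003.24│Dave Wilson │bob36@mail
2024-07-25│$804.93 │Alice Jones │grace55@ma
2024-03-22│$541.80 │Frank Taylor│dave83@mai
                                           
                                           
                                           
                                           
                                           
                                           
                                           


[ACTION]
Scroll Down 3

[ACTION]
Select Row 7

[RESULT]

Date      │Amount ▼│Name        │Email     
──────────┼────────┼────────────┼──────────
2024-12-04│$4949.82│Frank Davis │carol42@ma
2024-01-16│$4665.43│Eve Wilson  │carol2@mai
2024-09-15│$3517.78│Eve Smith   │dave4@mail
2024-12-27│$3517.66│Alice Smith │eve37@mail
2024-06-14│$2611.10│Frank Taylor│hank36@mai
2024-11-14│$2157.29│Grace Brown │hank93@mai
2024-12-10│$1607.02│Eve Davis   │carol21@ma
>024-10-25│$1382.90│Alice Smith │alice98@ma
2024-10-07│$1138.66│Frank Taylor│hank41@mai
2024-12-24│$1003.24│Dave Wilson │bob36@mail
2024-07-25│$804.93 │Alice Jones │grace55@ma
2024-03-22│$541.80 │Frank Taylor│dave83@mai
                                           
                                           
                                           
                                           
                                           
                                           
                                           


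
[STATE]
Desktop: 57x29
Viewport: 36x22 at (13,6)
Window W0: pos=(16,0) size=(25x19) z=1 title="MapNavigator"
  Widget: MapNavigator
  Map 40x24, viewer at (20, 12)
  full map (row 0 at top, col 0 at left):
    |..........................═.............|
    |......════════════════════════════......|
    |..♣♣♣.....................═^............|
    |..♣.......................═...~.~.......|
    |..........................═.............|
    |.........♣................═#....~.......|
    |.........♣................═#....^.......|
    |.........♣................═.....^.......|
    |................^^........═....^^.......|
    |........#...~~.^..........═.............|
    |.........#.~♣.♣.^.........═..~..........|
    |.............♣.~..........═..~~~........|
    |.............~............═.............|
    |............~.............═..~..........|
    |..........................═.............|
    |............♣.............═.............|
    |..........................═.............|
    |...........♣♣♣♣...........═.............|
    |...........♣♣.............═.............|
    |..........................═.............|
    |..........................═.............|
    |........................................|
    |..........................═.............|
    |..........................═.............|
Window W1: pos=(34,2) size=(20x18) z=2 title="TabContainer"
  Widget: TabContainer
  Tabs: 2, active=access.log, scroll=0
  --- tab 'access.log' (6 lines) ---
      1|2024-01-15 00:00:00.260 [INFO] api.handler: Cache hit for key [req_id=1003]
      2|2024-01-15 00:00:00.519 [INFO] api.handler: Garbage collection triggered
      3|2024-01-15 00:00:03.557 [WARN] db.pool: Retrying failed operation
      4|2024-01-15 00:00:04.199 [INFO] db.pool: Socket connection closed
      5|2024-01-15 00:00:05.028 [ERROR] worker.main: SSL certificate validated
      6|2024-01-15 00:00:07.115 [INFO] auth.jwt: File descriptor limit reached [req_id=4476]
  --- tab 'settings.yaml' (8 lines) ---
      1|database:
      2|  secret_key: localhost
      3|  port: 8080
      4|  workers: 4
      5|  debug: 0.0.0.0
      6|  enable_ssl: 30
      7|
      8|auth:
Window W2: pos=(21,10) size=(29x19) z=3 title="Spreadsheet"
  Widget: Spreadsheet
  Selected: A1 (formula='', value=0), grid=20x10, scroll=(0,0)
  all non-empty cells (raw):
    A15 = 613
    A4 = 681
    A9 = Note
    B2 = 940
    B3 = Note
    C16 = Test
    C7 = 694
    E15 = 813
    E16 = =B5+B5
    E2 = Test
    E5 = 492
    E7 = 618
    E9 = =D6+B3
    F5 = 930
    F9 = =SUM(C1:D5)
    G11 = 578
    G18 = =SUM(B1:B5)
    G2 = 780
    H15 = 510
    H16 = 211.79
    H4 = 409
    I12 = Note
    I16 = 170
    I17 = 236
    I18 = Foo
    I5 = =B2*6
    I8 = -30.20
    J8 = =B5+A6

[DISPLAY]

   ┃.......^^........┃──────────────
   ┃...~~.^..........┃2024-01-15 00:
   ┃#.~♣.♣.^.........┃2024-01-15 00:
   ┃....♣.~..........┃2024-01-15 00:
   ┃....┏━━━━━━━━━━━━━━━━━━━━━━━━━━━
   ┃...~┃ Spreadsheet               
   ┃....┠───────────────────────────
   ┃...♣┃A1:                        
   ┃....┃       A       B       C   
   ┃..♣♣┃---------------------------
   ┃..♣♣┃  1      [0]       0       
   ┃....┃  2        0     940       
   ┗━━━━┃  3        0Note           
        ┃  4      681       0       
        ┃  5        0       0       
        ┃  6        0       0       
        ┃  7        0       0     69
        ┃  8        0       0       
        ┃  9 Note           0       
        ┃ 10        0       0       
        ┃ 11        0       0       
        ┃ 12        0       0       


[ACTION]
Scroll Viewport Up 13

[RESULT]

   ┏━━━━━━━━━━━━━━━━━━━━━━━┓        
   ┃ MapNavigator          ┃        
   ┠─────────────────┏━━━━━━━━━━━━━━
   ┃♣................┃ TabContainer 
   ┃♣................┠──────────────
   ┃♣................┃[access.log]│ 
   ┃.......^^........┃──────────────
   ┃...~~.^..........┃2024-01-15 00:
   ┃#.~♣.♣.^.........┃2024-01-15 00:
   ┃....♣.~..........┃2024-01-15 00:
   ┃....┏━━━━━━━━━━━━━━━━━━━━━━━━━━━
   ┃...~┃ Spreadsheet               
   ┃....┠───────────────────────────
   ┃...♣┃A1:                        
   ┃....┃       A       B       C   
   ┃..♣♣┃---------------------------
   ┃..♣♣┃  1      [0]       0       
   ┃....┃  2        0     940       
   ┗━━━━┃  3        0Note           
        ┃  4      681       0       
        ┃  5        0       0       
        ┃  6        0       0       


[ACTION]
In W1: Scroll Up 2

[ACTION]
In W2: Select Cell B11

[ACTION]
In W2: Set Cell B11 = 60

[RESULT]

   ┏━━━━━━━━━━━━━━━━━━━━━━━┓        
   ┃ MapNavigator          ┃        
   ┠─────────────────┏━━━━━━━━━━━━━━
   ┃♣................┃ TabContainer 
   ┃♣................┠──────────────
   ┃♣................┃[access.log]│ 
   ┃.......^^........┃──────────────
   ┃...~~.^..........┃2024-01-15 00:
   ┃#.~♣.♣.^.........┃2024-01-15 00:
   ┃....♣.~..........┃2024-01-15 00:
   ┃....┏━━━━━━━━━━━━━━━━━━━━━━━━━━━
   ┃...~┃ Spreadsheet               
   ┃....┠───────────────────────────
   ┃...♣┃B11: 60                    
   ┃....┃       A       B       C   
   ┃..♣♣┃---------------------------
   ┃..♣♣┃  1        0       0       
   ┃....┃  2        0     940       
   ┗━━━━┃  3        0Note           
        ┃  4      681       0       
        ┃  5        0       0       
        ┃  6        0       0       


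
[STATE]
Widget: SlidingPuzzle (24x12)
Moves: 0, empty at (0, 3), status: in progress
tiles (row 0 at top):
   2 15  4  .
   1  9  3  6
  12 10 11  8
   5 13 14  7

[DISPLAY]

┌────┬────┬────┬────┐   
│  2 │ 15 │  4 │    │   
├────┼────┼────┼────┤   
│  1 │  9 │  3 │  6 │   
├────┼────┼────┼────┤   
│ 12 │ 10 │ 11 │  8 │   
├────┼────┼────┼────┤   
│  5 │ 13 │ 14 │  7 │   
└────┴────┴────┴────┘   
Moves: 0                
                        
                        


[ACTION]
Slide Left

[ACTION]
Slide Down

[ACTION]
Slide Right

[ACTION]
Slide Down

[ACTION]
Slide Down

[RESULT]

┌────┬────┬────┬────┐   
│  2 │ 15 │    │  4 │   
├────┼────┼────┼────┤   
│  1 │  9 │  3 │  6 │   
├────┼────┼────┼────┤   
│ 12 │ 10 │ 11 │  8 │   
├────┼────┼────┼────┤   
│  5 │ 13 │ 14 │  7 │   
└────┴────┴────┴────┘   
Moves: 1                
                        
                        


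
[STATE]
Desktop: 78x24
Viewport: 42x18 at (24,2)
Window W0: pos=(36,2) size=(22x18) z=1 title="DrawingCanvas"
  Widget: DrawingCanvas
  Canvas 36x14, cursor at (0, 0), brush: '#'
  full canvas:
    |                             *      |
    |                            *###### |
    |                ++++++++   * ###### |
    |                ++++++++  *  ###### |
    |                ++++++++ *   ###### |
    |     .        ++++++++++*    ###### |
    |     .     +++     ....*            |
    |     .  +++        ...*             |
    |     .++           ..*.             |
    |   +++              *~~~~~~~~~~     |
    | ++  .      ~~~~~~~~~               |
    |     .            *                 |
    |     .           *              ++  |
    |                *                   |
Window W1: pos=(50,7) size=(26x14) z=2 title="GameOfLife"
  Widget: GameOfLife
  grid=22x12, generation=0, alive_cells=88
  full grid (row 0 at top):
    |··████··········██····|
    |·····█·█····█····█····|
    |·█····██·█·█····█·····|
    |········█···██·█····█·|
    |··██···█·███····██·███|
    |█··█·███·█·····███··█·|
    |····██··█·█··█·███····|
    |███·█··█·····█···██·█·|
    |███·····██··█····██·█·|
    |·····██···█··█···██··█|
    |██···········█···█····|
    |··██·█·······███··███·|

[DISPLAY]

            ┏━━━━━━━━━━━━━━━━━━━━┓        
            ┃ DrawingCanvas      ┃        
            ┠────────────────────┨        
            ┃+                   ┃        
            ┃                    ┃        
            ┃             ┏━━━━━━━━━━━━━━━
            ┃             ┃ GameOfLife    
            ┃             ┠───────────────
            ┃     .       ┃Gen: 0         
            ┃     .     ++┃·····█·█····█··
            ┃     .  +++  ┃·█····██·█·█···
            ┃     .++     ┃········█···██·
            ┃   +++       ┃··██···█·███···
            ┃ ++  .      ~┃█··█·███·█·····
            ┃     .       ┃····██··█·█··█·
            ┃     .       ┃███·█··█·····█·
            ┃             ┃███·····██··█··
            ┗━━━━━━━━━━━━━┃·····██···█··█·


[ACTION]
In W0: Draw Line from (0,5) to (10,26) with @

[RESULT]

            ┏━━━━━━━━━━━━━━━━━━━━┓        
            ┃ DrawingCanvas      ┃        
            ┠────────────────────┨        
            ┃+    @@             ┃        
            ┃       @@           ┃        
            ┃         @@  ┏━━━━━━━━━━━━━━━
            ┃           @@┃ GameOfLife    
            ┃             ┠───────────────
            ┃     .       ┃Gen: 0         
            ┃     .     ++┃·····█·█····█··
            ┃     .  +++  ┃·█····██·█·█···
            ┃     .++     ┃········█···██·
            ┃   +++       ┃··██···█·███···
            ┃ ++  .      ~┃█··█·███·█·····
            ┃     .       ┃····██··█·█··█·
            ┃     .       ┃███·█··█·····█·
            ┃             ┃███·····██··█··
            ┗━━━━━━━━━━━━━┃·····██···█··█·


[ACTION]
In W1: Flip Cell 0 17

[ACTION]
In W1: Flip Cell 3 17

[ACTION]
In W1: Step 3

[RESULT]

            ┏━━━━━━━━━━━━━━━━━━━━┓        
            ┃ DrawingCanvas      ┃        
            ┠────────────────────┨        
            ┃+    @@             ┃        
            ┃       @@           ┃        
            ┃         @@  ┏━━━━━━━━━━━━━━━
            ┃           @@┃ GameOfLife    
            ┃             ┠───────────────
            ┃     .       ┃Gen: 3         
            ┃     .     ++┃·█···█··█······
            ┃     .  +++  ┃·█···██·██····█
            ┃     .++     ┃·██·····█··█···
            ┃   +++       ┃····█···██··█··
            ┃ ++  .      ~┃····█····█·····
            ┃     .       ┃·█·███·██······
            ┃     .       ┃··█·██·█···████
            ┃             ┃·█·████·█··███·
            ┗━━━━━━━━━━━━━┃······█·█·····█


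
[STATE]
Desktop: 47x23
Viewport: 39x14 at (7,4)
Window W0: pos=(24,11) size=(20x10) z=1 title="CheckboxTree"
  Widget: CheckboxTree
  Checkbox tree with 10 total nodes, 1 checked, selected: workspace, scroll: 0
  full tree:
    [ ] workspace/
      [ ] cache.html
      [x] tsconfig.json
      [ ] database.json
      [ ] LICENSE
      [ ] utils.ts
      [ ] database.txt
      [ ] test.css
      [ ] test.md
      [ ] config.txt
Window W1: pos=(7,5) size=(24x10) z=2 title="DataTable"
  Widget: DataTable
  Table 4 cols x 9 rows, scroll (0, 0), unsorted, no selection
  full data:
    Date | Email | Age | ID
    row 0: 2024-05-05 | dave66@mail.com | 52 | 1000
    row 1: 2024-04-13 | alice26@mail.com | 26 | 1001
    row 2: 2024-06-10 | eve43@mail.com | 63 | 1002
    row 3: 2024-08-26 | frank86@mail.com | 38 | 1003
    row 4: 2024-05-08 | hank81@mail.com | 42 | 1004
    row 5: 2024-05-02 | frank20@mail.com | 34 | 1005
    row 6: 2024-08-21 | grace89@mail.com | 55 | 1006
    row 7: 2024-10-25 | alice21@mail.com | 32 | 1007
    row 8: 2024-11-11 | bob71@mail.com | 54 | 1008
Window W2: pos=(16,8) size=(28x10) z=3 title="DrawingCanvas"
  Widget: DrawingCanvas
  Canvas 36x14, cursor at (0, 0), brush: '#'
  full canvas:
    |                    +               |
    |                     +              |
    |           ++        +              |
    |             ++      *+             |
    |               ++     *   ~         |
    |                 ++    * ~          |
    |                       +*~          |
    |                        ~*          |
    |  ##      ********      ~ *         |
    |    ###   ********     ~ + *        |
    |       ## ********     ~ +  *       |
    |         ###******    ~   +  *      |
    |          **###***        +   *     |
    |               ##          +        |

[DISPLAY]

                                       
┏━━━━━━━━━━━━━━━━━━━━━━┓               
┃ DataTable            ┃               
┠──────────────────────┨               
┃Date    ┏━━━━━━━━━━━━━━━━━━━━━━━━━━┓  
┃────────┃ DrawingCanvas            ┃  
┃2024-05-┠──────────────────────────┨  
┃2024-04-┃+                   +     ┃  
┃2024-06-┃                     +    ┃  
┃2024-08-┃           ++        +    ┃  
┗━━━━━━━━┃             ++      *+   ┃  
         ┃               ++     *   ┃  
         ┃                 ++    * ~┃  
         ┗━━━━━━━━━━━━━━━━━━━━━━━━━━┛  


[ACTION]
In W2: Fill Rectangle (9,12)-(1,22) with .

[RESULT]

                                       
┏━━━━━━━━━━━━━━━━━━━━━━┓               
┃ DataTable            ┃               
┠──────────────────────┨               
┃Date    ┏━━━━━━━━━━━━━━━━━━━━━━━━━━┓  
┃────────┃ DrawingCanvas            ┃  
┃2024-05-┠──────────────────────────┨  
┃2024-04-┃+                   +     ┃  
┃2024-06-┃            ...........   ┃  
┃2024-08-┃           +...........   ┃  
┗━━━━━━━━┃            ...........   ┃  
         ┃            ...........   ┃  
         ┃            ...........* ~┃  
         ┗━━━━━━━━━━━━━━━━━━━━━━━━━━┛  


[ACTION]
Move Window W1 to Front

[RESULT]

                                       
┏━━━━━━━━━━━━━━━━━━━━━━┓               
┃ DataTable            ┃               
┠──────────────────────┨               
┃Date      │Email      ┃━━━━━━━━━━━━┓  
┃──────────┼───────────┃            ┃  
┃2024-05-05│dave66@mail┃────────────┨  
┃2024-04-13│alice26@mai┃      +     ┃  
┃2024-06-10│eve43@mail.┃.........   ┃  
┃2024-08-26│frank86@mai┃.........   ┃  
┗━━━━━━━━━━━━━━━━━━━━━━┛.........   ┃  
         ┃            ...........   ┃  
         ┃            ...........* ~┃  
         ┗━━━━━━━━━━━━━━━━━━━━━━━━━━┛  


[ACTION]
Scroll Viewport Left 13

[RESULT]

                                       
       ┏━━━━━━━━━━━━━━━━━━━━━━┓        
       ┃ DataTable            ┃        
       ┠──────────────────────┨        
       ┃Date      │Email      ┃━━━━━━━━
       ┃──────────┼───────────┃        
       ┃2024-05-05│dave66@mail┃────────
       ┃2024-04-13│alice26@mai┃      + 
       ┃2024-06-10│eve43@mail.┃........
       ┃2024-08-26│frank86@mai┃........
       ┗━━━━━━━━━━━━━━━━━━━━━━┛........
                ┃            ..........
                ┃            ..........
                ┗━━━━━━━━━━━━━━━━━━━━━━


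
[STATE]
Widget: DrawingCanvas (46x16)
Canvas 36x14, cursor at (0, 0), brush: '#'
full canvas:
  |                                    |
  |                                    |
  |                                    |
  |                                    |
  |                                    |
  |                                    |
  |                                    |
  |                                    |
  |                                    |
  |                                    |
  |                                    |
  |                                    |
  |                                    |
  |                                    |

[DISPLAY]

+                                             
                                              
                                              
                                              
                                              
                                              
                                              
                                              
                                              
                                              
                                              
                                              
                                              
                                              
                                              
                                              


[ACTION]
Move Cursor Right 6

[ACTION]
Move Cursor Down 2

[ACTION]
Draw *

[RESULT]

                                              
                                              
      *                                       
                                              
                                              
                                              
                                              
                                              
                                              
                                              
                                              
                                              
                                              
                                              
                                              
                                              


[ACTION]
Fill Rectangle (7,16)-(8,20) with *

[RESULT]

                                              
                                              
      *                                       
                                              
                                              
                                              
                                              
                *****                         
                *****                         
                                              
                                              
                                              
                                              
                                              
                                              
                                              


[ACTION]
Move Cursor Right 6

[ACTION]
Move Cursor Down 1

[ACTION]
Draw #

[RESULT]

                                              
                                              
      *                                       
            #                                 
                                              
                                              
                                              
                *****                         
                *****                         
                                              
                                              
                                              
                                              
                                              
                                              
                                              


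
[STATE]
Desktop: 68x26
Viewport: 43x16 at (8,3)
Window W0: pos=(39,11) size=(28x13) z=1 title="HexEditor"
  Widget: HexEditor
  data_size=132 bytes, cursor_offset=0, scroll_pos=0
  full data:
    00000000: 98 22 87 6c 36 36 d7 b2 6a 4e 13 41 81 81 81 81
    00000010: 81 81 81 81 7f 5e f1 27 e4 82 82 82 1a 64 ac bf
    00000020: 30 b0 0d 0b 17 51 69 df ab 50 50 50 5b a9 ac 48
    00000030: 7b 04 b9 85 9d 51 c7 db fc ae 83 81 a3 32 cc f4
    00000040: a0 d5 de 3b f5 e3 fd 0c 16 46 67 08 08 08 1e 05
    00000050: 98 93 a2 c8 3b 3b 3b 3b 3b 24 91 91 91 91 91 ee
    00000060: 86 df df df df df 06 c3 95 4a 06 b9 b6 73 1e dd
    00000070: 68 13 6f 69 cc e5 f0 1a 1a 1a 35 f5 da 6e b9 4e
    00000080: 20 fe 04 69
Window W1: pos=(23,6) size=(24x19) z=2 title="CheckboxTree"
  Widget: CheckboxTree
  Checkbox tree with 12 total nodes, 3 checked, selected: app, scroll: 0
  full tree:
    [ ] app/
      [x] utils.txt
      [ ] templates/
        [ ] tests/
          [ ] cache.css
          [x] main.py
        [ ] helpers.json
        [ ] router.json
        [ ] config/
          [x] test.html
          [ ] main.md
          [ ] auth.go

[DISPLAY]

                                           
                                           
                                           
               ┏━━━━━━━━━━━━━━━━━━━━━━┓    
               ┃ CheckboxTree         ┃    
               ┠──────────────────────┨    
               ┃>[-] app/             ┃    
               ┃   [x] utils.txt      ┃    
               ┃   [-] templates/     ┃━━━━
               ┃     [-] tests/       ┃tor 
               ┃       [ ] cache.css  ┃────
               ┃       [x] main.py    ┃0  9
               ┃     [ ] helpers.json ┃0  8
               ┃     [ ] router.json  ┃0  3
               ┃     [-] config/      ┃0  7
               ┃       [x] test.html  ┃0  a


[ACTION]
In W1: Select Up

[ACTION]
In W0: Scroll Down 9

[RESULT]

                                           
                                           
                                           
               ┏━━━━━━━━━━━━━━━━━━━━━━┓    
               ┃ CheckboxTree         ┃    
               ┠──────────────────────┨    
               ┃>[-] app/             ┃    
               ┃   [x] utils.txt      ┃    
               ┃   [-] templates/     ┃━━━━
               ┃     [-] tests/       ┃tor 
               ┃       [ ] cache.css  ┃────
               ┃       [x] main.py    ┃0  2
               ┃     [ ] helpers.json ┃    
               ┃     [ ] router.json  ┃    
               ┃     [-] config/      ┃    
               ┃       [x] test.html  ┃    


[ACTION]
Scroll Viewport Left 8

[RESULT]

                                           
                                           
                                           
                       ┏━━━━━━━━━━━━━━━━━━━
                       ┃ CheckboxTree      
                       ┠───────────────────
                       ┃>[-] app/          
                       ┃   [x] utils.txt   
                       ┃   [-] templates/  
                       ┃     [-] tests/    
                       ┃       [ ] cache.cs
                       ┃       [x] main.py 
                       ┃     [ ] helpers.js
                       ┃     [ ] router.jso
                       ┃     [-] config/   
                       ┃       [x] test.htm


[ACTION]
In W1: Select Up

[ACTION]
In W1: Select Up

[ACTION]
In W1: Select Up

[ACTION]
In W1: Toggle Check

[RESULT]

                                           
                                           
                                           
                       ┏━━━━━━━━━━━━━━━━━━━
                       ┃ CheckboxTree      
                       ┠───────────────────
                       ┃>[x] app/          
                       ┃   [x] utils.txt   
                       ┃   [x] templates/  
                       ┃     [x] tests/    
                       ┃       [x] cache.cs
                       ┃       [x] main.py 
                       ┃     [x] helpers.js
                       ┃     [x] router.jso
                       ┃     [x] config/   
                       ┃       [x] test.htm


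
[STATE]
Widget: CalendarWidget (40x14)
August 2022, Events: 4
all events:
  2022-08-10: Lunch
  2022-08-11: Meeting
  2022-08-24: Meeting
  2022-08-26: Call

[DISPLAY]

              August 2022               
Mo Tu We Th Fr Sa Su                    
 1  2  3  4  5  6  7                    
 8  9 10* 11* 12 13 14                  
15 16 17 18 19 20 21                    
22 23 24* 25 26* 27 28                  
29 30 31                                
                                        
                                        
                                        
                                        
                                        
                                        
                                        


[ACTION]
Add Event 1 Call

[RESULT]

              August 2022               
Mo Tu We Th Fr Sa Su                    
 1*  2  3  4  5  6  7                   
 8  9 10* 11* 12 13 14                  
15 16 17 18 19 20 21                    
22 23 24* 25 26* 27 28                  
29 30 31                                
                                        
                                        
                                        
                                        
                                        
                                        
                                        


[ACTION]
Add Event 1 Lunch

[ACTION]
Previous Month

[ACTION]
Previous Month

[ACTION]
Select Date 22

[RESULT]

               June 2022                
Mo Tu We Th Fr Sa Su                    
       1  2  3  4  5                    
 6  7  8  9 10 11 12                    
13 14 15 16 17 18 19                    
20 21 [22] 23 24 25 26                  
27 28 29 30                             
                                        
                                        
                                        
                                        
                                        
                                        
                                        


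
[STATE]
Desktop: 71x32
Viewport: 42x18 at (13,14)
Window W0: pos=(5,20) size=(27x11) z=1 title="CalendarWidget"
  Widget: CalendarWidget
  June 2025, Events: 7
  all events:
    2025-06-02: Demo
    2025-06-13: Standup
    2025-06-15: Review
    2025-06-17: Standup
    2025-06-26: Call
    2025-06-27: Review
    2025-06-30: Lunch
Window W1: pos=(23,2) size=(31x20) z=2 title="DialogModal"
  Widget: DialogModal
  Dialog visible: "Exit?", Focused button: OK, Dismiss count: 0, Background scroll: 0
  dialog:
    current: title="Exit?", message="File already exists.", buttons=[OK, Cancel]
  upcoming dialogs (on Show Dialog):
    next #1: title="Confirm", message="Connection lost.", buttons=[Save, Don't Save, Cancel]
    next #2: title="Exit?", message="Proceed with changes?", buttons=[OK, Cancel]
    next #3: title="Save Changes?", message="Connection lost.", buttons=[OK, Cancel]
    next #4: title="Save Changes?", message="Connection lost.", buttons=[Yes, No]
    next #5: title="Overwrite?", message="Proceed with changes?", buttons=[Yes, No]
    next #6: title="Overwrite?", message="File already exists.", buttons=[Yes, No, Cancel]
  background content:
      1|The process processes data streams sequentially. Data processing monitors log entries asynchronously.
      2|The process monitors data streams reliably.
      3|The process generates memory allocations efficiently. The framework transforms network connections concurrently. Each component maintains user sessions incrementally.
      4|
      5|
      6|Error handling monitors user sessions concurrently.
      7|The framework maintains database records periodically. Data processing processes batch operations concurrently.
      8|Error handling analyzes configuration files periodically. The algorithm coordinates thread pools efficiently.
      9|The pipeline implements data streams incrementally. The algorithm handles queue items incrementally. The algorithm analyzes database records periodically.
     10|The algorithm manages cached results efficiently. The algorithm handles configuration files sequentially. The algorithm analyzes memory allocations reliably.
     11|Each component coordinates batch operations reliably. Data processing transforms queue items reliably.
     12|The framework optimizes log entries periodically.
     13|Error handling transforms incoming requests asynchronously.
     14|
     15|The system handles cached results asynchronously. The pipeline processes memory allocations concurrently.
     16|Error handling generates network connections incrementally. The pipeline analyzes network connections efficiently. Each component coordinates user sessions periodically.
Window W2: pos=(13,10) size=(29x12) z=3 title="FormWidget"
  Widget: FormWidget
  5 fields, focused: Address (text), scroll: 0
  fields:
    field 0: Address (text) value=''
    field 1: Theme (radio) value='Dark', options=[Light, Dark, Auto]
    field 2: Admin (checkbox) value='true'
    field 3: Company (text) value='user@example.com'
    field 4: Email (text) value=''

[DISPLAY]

┃  Theme:      ( ) Light  (●┃───────┘ed ┃ 
┃  Admin:      [x]          ┃rdinates ba┃ 
┃  Company:    [user@exampl]┃mizes log e┃ 
┃  Email:      [           ]┃nsforms inc┃ 
┃                           ┃           ┃ 
┃                           ┃ cached res┃ 
┃                           ┃erates netw┃ 
┗━━━━━━━━━━━━━━━━━━━━━━━━━━━┛━━━━━━━━━━━┛ 
──────────────────┨                       
 June 2025        ┃                       
e Th Fr Sa Su     ┃                       
            1     ┃                       
 4  5  6  7  8    ┃                       
1 12 13* 14 15*   ┃                       
18 19 20 21 22    ┃                       
5 26* 27* 28 29   ┃                       
━━━━━━━━━━━━━━━━━━┛                       
                                          


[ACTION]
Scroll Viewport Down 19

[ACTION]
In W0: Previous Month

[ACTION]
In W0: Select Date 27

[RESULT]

┃  Theme:      ( ) Light  (●┃───────┘ed ┃ 
┃  Admin:      [x]          ┃rdinates ba┃ 
┃  Company:    [user@exampl]┃mizes log e┃ 
┃  Email:      [           ]┃nsforms inc┃ 
┃                           ┃           ┃ 
┃                           ┃ cached res┃ 
┃                           ┃erates netw┃ 
┗━━━━━━━━━━━━━━━━━━━━━━━━━━━┛━━━━━━━━━━━┛ 
──────────────────┨                       
  May 2025        ┃                       
e Th Fr Sa Su     ┃                       
   1  2  3  4     ┃                       
7  8  9 10 11     ┃                       
4 15 16 17 18     ┃                       
1 22 23 24 25     ┃                       
 28 29 30 31      ┃                       
━━━━━━━━━━━━━━━━━━┛                       
                                          
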